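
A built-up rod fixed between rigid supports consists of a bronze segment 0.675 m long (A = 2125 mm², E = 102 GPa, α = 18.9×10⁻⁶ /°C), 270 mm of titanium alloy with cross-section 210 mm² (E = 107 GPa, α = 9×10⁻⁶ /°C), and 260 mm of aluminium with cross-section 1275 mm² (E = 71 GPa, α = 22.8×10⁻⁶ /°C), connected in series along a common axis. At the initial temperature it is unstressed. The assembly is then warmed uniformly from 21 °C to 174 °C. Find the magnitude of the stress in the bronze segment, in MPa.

σ ≈ 84.5 MPa (compressive)

With the walls removed the bar would change length by δ_free = Σ αᵢΔT Lᵢ = 18.9×10⁻⁶×153×675 + 9×10⁻⁶×153×270 + 22.8×10⁻⁶×153×260 = 3.231 mm.
The walls prevent any net length change, so an axial force P (same in every segment) develops. Compatibility: P · Σ Lᵢ/(AᵢEᵢ) = δ_free.
The series flexibility is Σ Lᵢ/(AᵢEᵢ) = 675/(2125×102×10³) + 270/(210×107×10³) + 260/(1275×71×10³) = 1.8×10⁻⁵ mm/N.
P = 3.231 / 1.8×10⁻⁵ = 179500 N = 179.5 kN, compressive.
σ_{bronze} = P / A = 179500 / 2125 = 84.45 MPa.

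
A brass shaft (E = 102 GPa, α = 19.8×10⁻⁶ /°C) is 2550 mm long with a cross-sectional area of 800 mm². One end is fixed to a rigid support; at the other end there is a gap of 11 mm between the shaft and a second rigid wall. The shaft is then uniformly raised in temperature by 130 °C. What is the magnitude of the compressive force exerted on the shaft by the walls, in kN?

Free thermal elongation = αΔT L = 19.8×10⁻⁶ × 130 × 2550 = 6.564 mm.
Since δ_free = 6.56 mm is less than the 11 mm gap, the shaft never touches the wall. No axial force develops.

P ≈ 0 kN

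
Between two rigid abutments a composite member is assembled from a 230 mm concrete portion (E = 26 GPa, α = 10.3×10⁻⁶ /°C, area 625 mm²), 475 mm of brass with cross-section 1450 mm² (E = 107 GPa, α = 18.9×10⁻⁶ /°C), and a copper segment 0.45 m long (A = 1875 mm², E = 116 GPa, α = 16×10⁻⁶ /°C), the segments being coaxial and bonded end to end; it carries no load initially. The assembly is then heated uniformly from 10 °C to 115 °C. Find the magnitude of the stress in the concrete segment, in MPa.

Free thermal expansion of the whole bar: Σ αᵢΔT Lᵢ = 10.3×10⁻⁶×105×230 + 18.9×10⁻⁶×105×475 + 16×10⁻⁶×105×450 = 1.947 mm.
The rigid supports impose zero overall length change; the single axial force P common to all segments must satisfy P Σ Lᵢ/(AᵢEᵢ) = δ_free.
Σ Lᵢ/(AᵢEᵢ) = 230/(625×26×10³) + 475/(1450×107×10³) + 450/(1875×116×10³) = 1.928×10⁻⁵ mm/N.
P = 1.947 / 1.928×10⁻⁵ = 101000 N = 101 kN, compressive.
σ_{concrete} = P / A = 101000 / 625 = 161.6 MPa.

σ ≈ 162 MPa (compressive)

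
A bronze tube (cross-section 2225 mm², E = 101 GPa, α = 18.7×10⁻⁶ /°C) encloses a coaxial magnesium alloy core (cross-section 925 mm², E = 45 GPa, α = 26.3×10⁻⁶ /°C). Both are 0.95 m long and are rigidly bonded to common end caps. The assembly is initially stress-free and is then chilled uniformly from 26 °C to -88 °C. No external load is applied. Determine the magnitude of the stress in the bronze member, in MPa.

σ ≈ 13.7 MPa (compressive)

Both members must finish at the same length. With the larger α, the magnesium alloy tends to over-contract; the plates restrain it, putting the magnesium alloy in tension and the bronze in compression. With no external load the two internal forces are equal and opposite, magnitude P.
Setting the final lengths equal and cancelling L: (α₁ − α₂)ΔT = P/(A₁E₁) + P/(A₂E₂).
|α₁ − α₂|·ΔT = 7.6×10⁻⁶ × 114 = 0.0008664.
1/(A₁E₁) + 1/(A₂E₂) = 1/(2225×101×10³) + 1/(925×45×10³) = 2.847×10⁻⁸ N⁻¹.
P = 0.0008664 / 2.847×10⁻⁸ = 30430 N = 30.43 kN.
σ_{bronze} = P/A₁ = 30430/2225 = 13.68 MPa, compressive.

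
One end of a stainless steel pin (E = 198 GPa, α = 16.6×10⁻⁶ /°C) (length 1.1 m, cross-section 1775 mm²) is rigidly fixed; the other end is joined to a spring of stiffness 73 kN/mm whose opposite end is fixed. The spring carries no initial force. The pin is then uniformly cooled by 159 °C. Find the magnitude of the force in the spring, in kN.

If the spring were absent the pin would shorten by αΔT L = 16.6×10⁻⁶ × 159 × 1100 = 2.903 mm.
With a force P in the spring, the elastic change of the pin is PL/(AE) and that of the spring is P/k; compatibility requires their sum to equal δ_free.
So P = δ_free / [L/(AE) + 1/k] = 2.903 / [ 1100/(1775×198×10³) + 1/(73×10³) ].
P = 2.903 / 1.683×10⁻⁵ = 172500 N.

P ≈ 173 kN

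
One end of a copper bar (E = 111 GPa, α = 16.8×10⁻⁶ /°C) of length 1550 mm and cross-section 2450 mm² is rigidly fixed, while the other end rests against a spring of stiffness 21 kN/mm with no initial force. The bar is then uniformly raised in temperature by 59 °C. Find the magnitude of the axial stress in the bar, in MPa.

σ ≈ 11.8 MPa (compressive)

If the spring were absent the bar would lengthen by αΔT L = 16.8×10⁻⁶ × 59 × 1550 = 1.536 mm.
Let P be the compressive force at the spring. The bar shortens elastically by PL/(AE) and the spring compresses by P/k; together these equal δ_free.
So P = δ_free / [L/(AE) + 1/k] = 1.536 / [ 1550/(2450×111×10³) + 1/(21×10³) ].
P = 1.536 / 5.332×10⁻⁵ = 28810 N.
σ = P/A = 28810/2450 = 11.76 MPa.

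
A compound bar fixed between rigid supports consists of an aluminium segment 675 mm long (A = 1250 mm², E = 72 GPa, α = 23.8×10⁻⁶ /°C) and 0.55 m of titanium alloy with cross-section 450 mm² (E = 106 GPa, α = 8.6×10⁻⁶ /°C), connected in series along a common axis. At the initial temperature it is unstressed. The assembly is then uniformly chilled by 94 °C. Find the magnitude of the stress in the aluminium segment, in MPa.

If the supports were absent, the total length change would be Σ αᵢΔT Lᵢ = 23.8×10⁻⁶×94×675 + 8.6×10⁻⁶×94×550 = 1.955 mm.
Since the ends are fixed, an axial force P builds up, equal in every segment, with P · Σ Lᵢ/(AᵢEᵢ) = δ_free.
The series flexibility is Σ Lᵢ/(AᵢEᵢ) = 675/(1250×72×10³) + 550/(450×106×10³) = 1.903×10⁻⁵ mm/N.
P = 1.955 / 1.903×10⁻⁵ = 102700 N = 102.7 kN, tensile.
σ_{aluminium} = P / A = 102700 / 1250 = 82.17 MPa.

σ ≈ 82.2 MPa (tensile)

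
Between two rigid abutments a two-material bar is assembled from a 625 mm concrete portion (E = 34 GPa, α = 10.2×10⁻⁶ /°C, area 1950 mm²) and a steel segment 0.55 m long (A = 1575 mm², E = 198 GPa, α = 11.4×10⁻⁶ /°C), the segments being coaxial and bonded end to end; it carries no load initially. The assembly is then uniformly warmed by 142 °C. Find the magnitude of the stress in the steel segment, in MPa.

σ ≈ 102 MPa (compressive)

With the walls removed the bar would change length by δ_free = Σ αᵢΔT Lᵢ = 10.2×10⁻⁶×142×625 + 11.4×10⁻⁶×142×550 = 1.796 mm.
Since the ends are fixed, an axial force P builds up, equal in every segment, with P · Σ Lᵢ/(AᵢEᵢ) = δ_free.
The series flexibility is Σ Lᵢ/(AᵢEᵢ) = 625/(1950×34×10³) + 550/(1575×198×10³) = 1.119×10⁻⁵ mm/N.
So P = 1.796 / 1.119×10⁻⁵ = 160.5 kN, compressive.
σ_{steel} = P / A = 160500 / 1575 = 101.9 MPa.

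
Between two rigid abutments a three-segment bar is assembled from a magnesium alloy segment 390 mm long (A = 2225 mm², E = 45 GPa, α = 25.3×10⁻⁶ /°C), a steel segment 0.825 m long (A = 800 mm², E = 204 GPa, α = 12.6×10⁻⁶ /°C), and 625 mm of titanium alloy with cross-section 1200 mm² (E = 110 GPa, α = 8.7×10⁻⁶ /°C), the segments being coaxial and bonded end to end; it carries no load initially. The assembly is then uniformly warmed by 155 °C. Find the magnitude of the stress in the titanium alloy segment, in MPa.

σ ≈ 243 MPa (compressive)

With the walls removed the bar would change length by δ_free = Σ αᵢΔT Lᵢ = 25.3×10⁻⁶×155×390 + 12.6×10⁻⁶×155×825 + 8.7×10⁻⁶×155×625 = 3.983 mm.
Since the ends are fixed, an axial force P builds up, equal in every segment, with P · Σ Lᵢ/(AᵢEᵢ) = δ_free.
The series flexibility is Σ Lᵢ/(AᵢEᵢ) = 390/(2225×45×10³) + 825/(800×204×10³) + 625/(1200×110×10³) = 1.369×10⁻⁵ mm/N.
Hence P = δ_free / Σ(L/AE) = 3.983/1.369×10⁻⁵ = 291.1 kN (compressive).
σ_{titanium alloy} = P / A = 291100 / 1200 = 242.6 MPa.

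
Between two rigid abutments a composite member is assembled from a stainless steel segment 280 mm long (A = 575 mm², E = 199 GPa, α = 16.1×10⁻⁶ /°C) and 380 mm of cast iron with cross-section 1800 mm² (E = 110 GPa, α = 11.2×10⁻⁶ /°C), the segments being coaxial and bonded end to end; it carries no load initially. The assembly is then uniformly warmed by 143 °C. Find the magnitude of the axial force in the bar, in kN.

P ≈ 287 kN (compressive)

Free thermal expansion of the whole bar: Σ αᵢΔT Lᵢ = 16.1×10⁻⁶×143×280 + 11.2×10⁻⁶×143×380 = 1.253 mm.
The rigid supports impose zero overall length change; the single axial force P common to all segments must satisfy P Σ Lᵢ/(AᵢEᵢ) = δ_free.
Σ Lᵢ/(AᵢEᵢ) = 280/(575×199×10³) + 380/(1800×110×10³) = 4.366×10⁻⁶ mm/N.
Hence P = δ_free / Σ(L/AE) = 1.253/4.366×10⁻⁶ = 287 kN (compressive).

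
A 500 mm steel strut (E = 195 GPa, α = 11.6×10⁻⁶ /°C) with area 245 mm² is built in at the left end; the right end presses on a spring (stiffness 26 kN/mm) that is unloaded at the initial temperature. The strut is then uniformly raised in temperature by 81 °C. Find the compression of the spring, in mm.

If the spring were absent the strut would lengthen by αΔT L = 11.6×10⁻⁶ × 81 × 500 = 0.4698 mm.
With a force P in the spring, the elastic change of the strut is PL/(AE) and that of the spring is P/k; compatibility requires their sum to equal δ_free.
So P = δ_free / [L/(AE) + 1/k] = 0.4698 / [ 500/(245×195×10³) + 1/(26×10³) ].
P = 0.4698 / 4.893×10⁻⁵ = 9602 N.
Spring compression = P/k = 9602/(26×10³) = 0.3693 mm.

δ ≈ 0.369 mm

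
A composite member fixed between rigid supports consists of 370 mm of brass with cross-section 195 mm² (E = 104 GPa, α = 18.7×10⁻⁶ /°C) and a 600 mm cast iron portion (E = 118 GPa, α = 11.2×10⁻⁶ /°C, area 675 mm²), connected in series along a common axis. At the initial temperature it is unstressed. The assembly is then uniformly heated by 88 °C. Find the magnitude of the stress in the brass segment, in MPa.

σ ≈ 239 MPa (compressive)

Free thermal expansion of the whole bar: Σ αᵢΔT Lᵢ = 18.7×10⁻⁶×88×370 + 11.2×10⁻⁶×88×600 = 1.2 mm.
Since the ends are fixed, an axial force P builds up, equal in every segment, with P · Σ Lᵢ/(AᵢEᵢ) = δ_free.
Σ Lᵢ/(AᵢEᵢ) = 370/(195×104×10³) + 600/(675×118×10³) = 2.578×10⁻⁵ mm/N.
So P = 1.2 / 2.578×10⁻⁵ = 46.56 kN, compressive.
σ_{brass} = P / A = 46560 / 195 = 238.8 MPa.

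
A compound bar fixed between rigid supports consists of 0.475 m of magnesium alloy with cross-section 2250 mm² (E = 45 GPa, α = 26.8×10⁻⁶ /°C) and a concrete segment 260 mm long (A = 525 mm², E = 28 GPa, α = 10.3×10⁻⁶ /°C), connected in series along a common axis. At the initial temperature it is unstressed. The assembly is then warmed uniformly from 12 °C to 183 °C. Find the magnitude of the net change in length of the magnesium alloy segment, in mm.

|ΔL| ≈ 1.62 mm

With the walls removed the bar would change length by δ_free = Σ αᵢΔT Lᵢ = 26.8×10⁻⁶×171×475 + 10.3×10⁻⁶×171×260 = 2.635 mm.
The walls prevent any net length change, so an axial force P (same in every segment) develops. Compatibility: P · Σ Lᵢ/(AᵢEᵢ) = δ_free.
Σ Lᵢ/(AᵢEᵢ) = 475/(2250×45×10³) + 260/(525×28×10³) = 2.238×10⁻⁵ mm/N.
P = 2.635 / 2.238×10⁻⁵ = 117700 N = 117.7 kN, compressive.
For the magnesium alloy segment, free thermal change = 26.8×10⁻⁶×171×475 = 2.177 mm and elastic change from P = 117700×475/(2250×45×10³) = 0.5523 mm; these oppose, so the net change is 1.62 mm (segment lengthens).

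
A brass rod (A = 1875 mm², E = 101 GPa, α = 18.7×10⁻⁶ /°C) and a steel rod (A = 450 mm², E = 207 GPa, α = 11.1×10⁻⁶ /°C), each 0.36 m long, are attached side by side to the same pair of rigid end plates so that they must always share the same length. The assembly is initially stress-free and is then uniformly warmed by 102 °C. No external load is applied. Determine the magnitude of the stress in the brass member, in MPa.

σ ≈ 25.8 MPa (compressive)

Both members must finish at the same length. With the larger α, the brass tends to over-expand; the plates restrain it, putting the brass in compression and the steel in tension. With no external load the two internal forces are equal and opposite, magnitude P.
Equating the net (thermal + elastic) strains gives |α₁ − α₂|·ΔT = P·[1/(A₁E₁) + 1/(A₂E₂)].
|α₁ − α₂|·ΔT = 7.6×10⁻⁶ × 102 = 0.0007752.
1/(A₁E₁) + 1/(A₂E₂) = 1/(1875×101×10³) + 1/(450×207×10³) = 1.602×10⁻⁸ N⁻¹.
P = 0.0007752 / 1.602×10⁻⁸ = 48400 N = 48.4 kN.
σ_{brass} = P/A₁ = 48400/1875 = 25.81 MPa, compressive.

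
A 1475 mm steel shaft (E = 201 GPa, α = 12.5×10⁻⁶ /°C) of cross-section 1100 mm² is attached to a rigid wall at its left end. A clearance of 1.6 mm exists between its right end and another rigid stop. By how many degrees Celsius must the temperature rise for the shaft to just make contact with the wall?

ΔT ≈ 86.8 °C

Contact occurs when the free expansion equals the gap: αΔT L = 1.6 mm.
ΔT = 1.6 / (12.5×10⁻⁶ × 1475) = 86.78 °C.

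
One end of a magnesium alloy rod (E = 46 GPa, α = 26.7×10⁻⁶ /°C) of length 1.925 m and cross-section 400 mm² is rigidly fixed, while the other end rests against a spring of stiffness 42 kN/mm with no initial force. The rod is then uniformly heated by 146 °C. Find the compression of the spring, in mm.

δ ≈ 1.39 mm

Free thermal expansion: δ_free = αΔT L = 26.7×10⁻⁶ × 146 × 1925 = 7.504 mm.
Let P be the compressive force at the spring. The rod shortens elastically by PL/(AE) and the spring compresses by P/k; together these equal δ_free.
So P = δ_free / [L/(AE) + 1/k] = 7.504 / [ 1925/(400×46×10³) + 1/(42×10³) ].
P = 7.504 / 0.0001284 = 58430 N.
Spring compression = P/k = 58430/(42×10³) = 1.391 mm.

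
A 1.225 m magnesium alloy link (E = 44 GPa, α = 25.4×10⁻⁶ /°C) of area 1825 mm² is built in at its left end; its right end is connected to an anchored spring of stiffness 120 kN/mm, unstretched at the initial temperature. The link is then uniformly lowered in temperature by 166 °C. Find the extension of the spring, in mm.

δ ≈ 1.82 mm

Free thermal contraction: δ_free = αΔT L = 25.4×10⁻⁶ × 166 × 1225 = 5.165 mm.
Let P be the tensile force in the spring. The link extends elastically by PL/(AE) and the spring stretches by P/k; together these equal δ_free.
So P = δ_free / [L/(AE) + 1/k] = 5.165 / [ 1225/(1825×44×10³) + 1/(120×10³) ].
P = 5.165 / 2.359×10⁻⁵ = 219000 N.
Spring extension = P/k = 219000/(120×10³) = 1.825 mm.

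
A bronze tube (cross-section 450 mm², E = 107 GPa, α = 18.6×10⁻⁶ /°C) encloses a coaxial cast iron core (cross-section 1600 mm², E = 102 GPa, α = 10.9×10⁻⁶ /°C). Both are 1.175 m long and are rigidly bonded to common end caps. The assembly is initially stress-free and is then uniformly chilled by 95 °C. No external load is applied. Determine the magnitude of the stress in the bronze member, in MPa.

σ ≈ 60.4 MPa (tensile)

The bronze has the larger α, so on cooling it would change length more than the cast iron if both were free. The rigid plates force a common final length, so the bronze is put into tension and the cast iron into compression, with equal and opposite forces P (no external load).
Setting the final lengths equal and cancelling L: (α₁ − α₂)ΔT = P/(A₁E₁) + P/(A₂E₂).
|α₁ − α₂|·ΔT = 7.7×10⁻⁶ × 95 = 0.0007315.
1/(A₁E₁) + 1/(A₂E₂) = 1/(450×107×10³) + 1/(1600×102×10³) = 2.69×10⁻⁸ N⁻¹.
So P = 0.0007315 / 2.69×10⁻⁸ = 27.2 kN.
σ_{bronze} = P/A₁ = 27200/450 = 60.44 MPa, tensile.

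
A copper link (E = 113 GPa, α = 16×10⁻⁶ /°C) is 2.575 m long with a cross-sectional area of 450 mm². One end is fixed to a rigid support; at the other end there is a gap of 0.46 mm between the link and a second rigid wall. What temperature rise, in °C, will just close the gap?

Contact occurs when the free expansion equals the gap: αΔT L = 0.46 mm.
ΔT = 0.46 / (16×10⁻⁶ × 2575) = 11.17 °C.

ΔT ≈ 11.2 °C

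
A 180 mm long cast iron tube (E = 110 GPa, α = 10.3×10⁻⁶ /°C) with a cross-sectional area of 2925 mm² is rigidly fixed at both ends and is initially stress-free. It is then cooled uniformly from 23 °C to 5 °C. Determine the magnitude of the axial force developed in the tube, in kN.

The ends cannot move, so σ = EαΔT = 110×10³ × 10.3×10⁻⁶ × 18 = 20.39 MPa.
P = AEαΔT = 2925 × 110×10³ × 10.3×10⁻⁶ × 18 = 59.65 kN (tensile).

P ≈ 59.7 kN (tensile)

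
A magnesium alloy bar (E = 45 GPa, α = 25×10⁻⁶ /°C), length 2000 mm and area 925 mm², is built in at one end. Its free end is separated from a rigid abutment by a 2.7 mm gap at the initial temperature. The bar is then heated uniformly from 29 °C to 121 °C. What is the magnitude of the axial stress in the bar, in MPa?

Unrestrained expansion: δ_free = αΔT L = 25×10⁻⁶ × 92 × 2000 = 4.6 mm.
After closing the 2.7 mm clearance, 4.6 − 2.7 = 1.9 mm of expansion remains to be suppressed by the wall.
That suppressed elongation corresponds to σ = E·Δ/L = 45×10³ × 1.9/2000 = 42.75 MPa.

σ ≈ 42.7 MPa (compressive)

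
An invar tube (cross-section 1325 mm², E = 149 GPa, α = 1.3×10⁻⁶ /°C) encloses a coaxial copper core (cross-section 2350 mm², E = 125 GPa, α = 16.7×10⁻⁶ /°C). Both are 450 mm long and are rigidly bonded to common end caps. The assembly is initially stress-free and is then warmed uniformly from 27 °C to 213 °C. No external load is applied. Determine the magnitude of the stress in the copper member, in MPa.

Equilibrium of a rigid end plate with no external load gives equal and opposite internal forces ±P in the two members. Since α_{copper} > α_{invar}, heating drives the copper into compression and the invar into tension.
Compatibility of the two members (thermal + elastic change equal): (α₁ − α₂)ΔT = P·[1/(A₁E₁) + 1/(A₂E₂)].
|α₁ − α₂|·ΔT = 15.4×10⁻⁶ × 186 = 0.002864.
1/(A₁E₁) + 1/(A₂E₂) = 1/(1325×149×10³) + 1/(2350×125×10³) = 8.469×10⁻⁹ N⁻¹.
P = 0.002864 / 8.469×10⁻⁹ = 338200 N = 338.2 kN.
σ_{copper} = P/A₂ = 338200/2350 = 143.9 MPa, compressive.

σ ≈ 144 MPa (compressive)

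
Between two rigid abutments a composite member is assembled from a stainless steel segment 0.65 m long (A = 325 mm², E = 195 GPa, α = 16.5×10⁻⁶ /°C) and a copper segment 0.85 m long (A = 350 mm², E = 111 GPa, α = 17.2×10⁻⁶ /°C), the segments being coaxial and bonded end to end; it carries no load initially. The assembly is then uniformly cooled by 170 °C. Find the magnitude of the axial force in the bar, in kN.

P ≈ 134 kN (tensile)

With the walls removed the bar would change length by δ_free = Σ αᵢΔT Lᵢ = 16.5×10⁻⁶×170×650 + 17.2×10⁻⁶×170×850 = 4.309 mm.
Since the ends are fixed, an axial force P builds up, equal in every segment, with P · Σ Lᵢ/(AᵢEᵢ) = δ_free.
The series flexibility is Σ Lᵢ/(AᵢEᵢ) = 650/(325×195×10³) + 850/(350×111×10³) = 3.214×10⁻⁵ mm/N.
P = 4.309 / 3.214×10⁻⁵ = 134100 N = 134.1 kN, tensile.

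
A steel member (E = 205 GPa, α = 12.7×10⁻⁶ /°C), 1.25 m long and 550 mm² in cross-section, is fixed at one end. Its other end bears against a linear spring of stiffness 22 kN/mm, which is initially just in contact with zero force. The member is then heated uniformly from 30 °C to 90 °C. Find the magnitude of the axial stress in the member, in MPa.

σ ≈ 30.6 MPa (compressive)

The unrestrained thermal change is αΔT L = 12.7×10⁻⁶ × 60 × 1250 = 0.9525 mm.
With a force P in the spring, the elastic change of the member is PL/(AE) and that of the spring is P/k; compatibility requires their sum to equal δ_free.
P [ L/(AE) + 1/k ] = δ_free → P [ 1250/(550×205×10³) + 1/(22×10³) ] = 0.9525.
P = 0.9525 / 5.654×10⁻⁵ = 16850 N.
σ = P/A = 16850/550 = 30.63 MPa.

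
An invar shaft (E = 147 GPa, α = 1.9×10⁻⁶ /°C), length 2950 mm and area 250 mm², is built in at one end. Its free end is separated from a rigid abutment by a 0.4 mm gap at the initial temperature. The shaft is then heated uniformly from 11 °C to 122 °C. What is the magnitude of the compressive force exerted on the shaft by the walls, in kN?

Unrestrained expansion: δ_free = αΔT L = 1.9×10⁻⁶ × 111 × 2950 = 0.6222 mm.
The gap closes (δ_free > 0.4 mm) and the wall then resists a further 0.6222 − 0.4 = 0.2222 mm of expansion.
That suppressed elongation corresponds to σ = E·Δ/L = 147×10³ × 0.2222/2950 = 11.07 MPa.
Force on the wall = σA = 11.07 × 250 mm² = 2.768 kN.

P ≈ 2.77 kN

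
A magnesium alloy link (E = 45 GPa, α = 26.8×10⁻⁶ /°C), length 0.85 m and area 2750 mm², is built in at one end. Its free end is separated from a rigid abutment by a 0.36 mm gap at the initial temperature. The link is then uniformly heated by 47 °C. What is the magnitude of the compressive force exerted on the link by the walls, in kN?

P ≈ 103 kN

Unrestrained expansion: δ_free = αΔT L = 26.8×10⁻⁶ × 47 × 850 = 1.071 mm.
The gap closes (δ_free > 0.36 mm) and the wall then resists a further 1.071 − 0.36 = 0.7107 mm of expansion.
So σ = E(δ_free − g)/L = 45×10³ × 0.7107/850 = 37.62 MPa.
Force on the wall = σA = 37.62 × 2750 mm² = 103.5 kN.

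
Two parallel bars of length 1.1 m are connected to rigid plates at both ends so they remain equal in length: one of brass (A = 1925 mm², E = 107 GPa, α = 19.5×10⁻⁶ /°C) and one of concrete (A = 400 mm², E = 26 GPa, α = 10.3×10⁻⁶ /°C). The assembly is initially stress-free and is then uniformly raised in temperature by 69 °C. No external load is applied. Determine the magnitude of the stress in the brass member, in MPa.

The brass has the larger α, so on heating it would change length more than the concrete if both were free. The rigid plates force a common final length, so the brass is put into compression and the concrete into tension, with equal and opposite forces P (no external load).
Equating the net (thermal + elastic) strains gives |α₁ − α₂|·ΔT = P·[1/(A₁E₁) + 1/(A₂E₂)].
|α₁ − α₂|·ΔT = 9.2×10⁻⁶ × 69 = 0.0006348.
1/(A₁E₁) + 1/(A₂E₂) = 1/(1925×107×10³) + 1/(400×26×10³) = 1.01×10⁻⁷ N⁻¹.
So P = 0.0006348 / 1.01×10⁻⁷ = 6.285 kN.
σ_{brass} = P/A₁ = 6285/1925 = 3.265 MPa, compressive.

σ ≈ 3.26 MPa (compressive)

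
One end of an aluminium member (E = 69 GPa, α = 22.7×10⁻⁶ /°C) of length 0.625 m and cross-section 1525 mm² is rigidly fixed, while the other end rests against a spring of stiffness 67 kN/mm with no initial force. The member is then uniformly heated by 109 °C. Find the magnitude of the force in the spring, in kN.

P ≈ 74.1 kN

If the spring were absent the member would lengthen by αΔT L = 22.7×10⁻⁶ × 109 × 625 = 1.546 mm.
Let P be the compressive force at the spring. The member shortens elastically by PL/(AE) and the spring compresses by P/k; together these equal δ_free.
P [ L/(AE) + 1/k ] = δ_free → P [ 625/(1525×69×10³) + 1/(67×10³) ] = 1.546.
P = 1.546 / 2.087×10⁻⁵ = 74120 N.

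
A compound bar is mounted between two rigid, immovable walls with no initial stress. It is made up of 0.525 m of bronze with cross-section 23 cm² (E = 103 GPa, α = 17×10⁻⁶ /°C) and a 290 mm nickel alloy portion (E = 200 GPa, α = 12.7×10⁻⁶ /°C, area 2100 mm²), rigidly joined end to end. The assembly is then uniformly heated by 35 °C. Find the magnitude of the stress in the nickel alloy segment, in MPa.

If the supports were absent, the total length change would be Σ αᵢΔT Lᵢ = 17×10⁻⁶×35×525 + 12.7×10⁻⁶×35×290 = 0.4413 mm.
Since the ends are fixed, an axial force P builds up, equal in every segment, with P · Σ Lᵢ/(AᵢEᵢ) = δ_free.
Σ Lᵢ/(AᵢEᵢ) = 525/(2300×103×10³) + 290/(2100×200×10³) = 2.907×10⁻⁶ mm/N.
Hence P = δ_free / Σ(L/AE) = 0.4413/2.907×10⁻⁶ = 151.8 kN (compressive).
σ_{nickel alloy} = P / A = 151800 / 2100 = 72.3 MPa.

σ ≈ 72.3 MPa (compressive)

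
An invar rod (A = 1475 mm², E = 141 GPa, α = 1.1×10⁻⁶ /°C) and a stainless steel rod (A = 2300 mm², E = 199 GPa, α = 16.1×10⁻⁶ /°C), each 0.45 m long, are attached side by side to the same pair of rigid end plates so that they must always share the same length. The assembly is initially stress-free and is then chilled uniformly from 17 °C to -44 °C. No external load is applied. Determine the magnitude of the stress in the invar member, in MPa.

The stainless steel has the larger α, so on cooling it would change length more than the invar if both were free. The rigid plates force a common final length, so the stainless steel is put into tension and the invar into compression, with equal and opposite forces P (no external load).
Equating the net (thermal + elastic) strains gives |α₁ − α₂|·ΔT = P·[1/(A₁E₁) + 1/(A₂E₂)].
|α₁ − α₂|·ΔT = 15×10⁻⁶ × 61 = 0.000915.
1/(A₁E₁) + 1/(A₂E₂) = 1/(1475×141×10³) + 1/(2300×199×10³) = 6.993×10⁻⁹ N⁻¹.
So P = 0.000915 / 6.993×10⁻⁹ = 130.8 kN.
σ_{invar} = P/A₁ = 130800/1475 = 88.71 MPa, compressive.

σ ≈ 88.7 MPa (compressive)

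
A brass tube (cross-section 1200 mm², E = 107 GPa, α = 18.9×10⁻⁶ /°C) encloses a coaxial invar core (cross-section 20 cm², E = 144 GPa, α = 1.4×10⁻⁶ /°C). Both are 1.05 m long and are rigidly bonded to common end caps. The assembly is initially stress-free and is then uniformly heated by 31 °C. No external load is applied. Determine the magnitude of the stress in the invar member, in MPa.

σ ≈ 24.1 MPa (tensile)

Equilibrium of a rigid end plate with no external load gives equal and opposite internal forces ±P in the two members. Since α_{brass} > α_{invar}, heating drives the brass into compression and the invar into tension.
Equating the net (thermal + elastic) strains gives |α₁ − α₂|·ΔT = P·[1/(A₁E₁) + 1/(A₂E₂)].
|α₁ − α₂|·ΔT = 17.5×10⁻⁶ × 31 = 0.0005425.
1/(A₁E₁) + 1/(A₂E₂) = 1/(1200×107×10³) + 1/(2000×144×10³) = 1.126×10⁻⁸ N⁻¹.
P = 0.0005425 / 1.126×10⁻⁸ = 48180 N = 48.18 kN.
σ_{invar} = P/A₂ = 48180/2000 = 24.09 MPa, tensile.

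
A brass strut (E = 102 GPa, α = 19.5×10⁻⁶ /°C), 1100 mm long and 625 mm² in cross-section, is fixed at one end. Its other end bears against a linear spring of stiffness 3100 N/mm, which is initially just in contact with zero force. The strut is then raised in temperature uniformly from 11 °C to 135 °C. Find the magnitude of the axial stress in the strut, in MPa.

σ ≈ 12.5 MPa (compressive)

Free thermal expansion: δ_free = αΔT L = 19.5×10⁻⁶ × 124 × 1100 = 2.66 mm.
Let P be the compressive force at the spring. The strut shortens elastically by PL/(AE) and the spring compresses by P/k; together these equal δ_free.
P [ L/(AE) + 1/k ] = δ_free → P [ 1100/(625×102×10³) + 1/(3100) ] = 2.66.
P = 2.66 / 0.0003398 = 7827 N.
σ = P/A = 7827/625 = 12.52 MPa.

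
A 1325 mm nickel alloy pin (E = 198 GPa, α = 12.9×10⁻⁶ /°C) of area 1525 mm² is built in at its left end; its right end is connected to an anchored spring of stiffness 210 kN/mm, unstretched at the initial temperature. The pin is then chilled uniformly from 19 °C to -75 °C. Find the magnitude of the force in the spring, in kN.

If the spring were absent the pin would shorten by αΔT L = 12.9×10⁻⁶ × 94 × 1325 = 1.607 mm.
Let P be the tensile force in the spring. The pin extends elastically by PL/(AE) and the spring stretches by P/k; together these equal δ_free.
So P = δ_free / [L/(AE) + 1/k] = 1.607 / [ 1325/(1525×198×10³) + 1/(210×10³) ].
P = 1.607 / 9.15×10⁻⁶ = 175600 N.

P ≈ 176 kN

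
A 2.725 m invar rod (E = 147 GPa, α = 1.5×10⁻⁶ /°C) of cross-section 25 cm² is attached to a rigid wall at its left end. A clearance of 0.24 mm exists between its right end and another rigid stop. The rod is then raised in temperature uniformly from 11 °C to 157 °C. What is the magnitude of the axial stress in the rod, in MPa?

σ ≈ 19.2 MPa (compressive)

Free thermal elongation = αΔT L = 1.5×10⁻⁶ × 146 × 2725 = 0.5968 mm.
This exceeds the 0.24 mm gap, so the wall pushes back. The portion of expansion that must be recovered elastically is δ_free − gap = 0.5968 − 0.24 = 0.3568 mm.
That suppressed elongation corresponds to σ = E·Δ/L = 147×10³ × 0.3568/2725 = 19.25 MPa.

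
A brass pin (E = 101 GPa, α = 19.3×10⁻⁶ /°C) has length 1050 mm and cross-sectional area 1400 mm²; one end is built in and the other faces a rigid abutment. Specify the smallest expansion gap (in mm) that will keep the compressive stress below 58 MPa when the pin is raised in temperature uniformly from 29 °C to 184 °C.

Free expansion if unrestrained: δ_free = αΔT L = 19.3×10⁻⁶ × 155 × 1050 = 3.141 mm.
A stress of 58 MPa corresponds to the wall pushing the pin back by σL/E = 58×1050/(101×10³) = 0.603 mm.
The gap must absorb the remainder: g_min = 3.141 − 0.603 = 2.538 mm.

g ≈ 2.54 mm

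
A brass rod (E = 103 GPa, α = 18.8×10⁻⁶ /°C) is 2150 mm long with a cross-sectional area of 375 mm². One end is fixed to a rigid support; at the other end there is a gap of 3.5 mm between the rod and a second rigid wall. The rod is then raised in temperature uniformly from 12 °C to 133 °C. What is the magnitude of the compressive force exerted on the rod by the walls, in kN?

Unrestrained expansion: δ_free = αΔT L = 18.8×10⁻⁶ × 121 × 2150 = 4.891 mm.
After closing the 3.5 mm clearance, 4.891 − 3.5 = 1.391 mm of expansion remains to be suppressed by the wall.
Compatibility: PL/(AE) = 1.391 mm, so σ = P/A = E × (1.391/2150) = 66.63 MPa.
P = σA = 66.63 × 375 = 24.99 kN.

P ≈ 25 kN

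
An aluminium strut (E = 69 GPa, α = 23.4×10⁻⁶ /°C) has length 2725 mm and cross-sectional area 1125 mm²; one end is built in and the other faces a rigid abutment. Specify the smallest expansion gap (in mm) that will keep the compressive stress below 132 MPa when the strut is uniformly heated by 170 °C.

g ≈ 5.63 mm

With no wall the strut would lengthen by αΔT L = 23.4×10⁻⁶ × 170 × 2725 = 10.84 mm.
At the allowable stress the elastic shortening the wall may impose is σL/E = 132 × 2725 / (69×10³) = 5.213 mm.
The gap must absorb the remainder: g_min = 10.84 − 5.213 = 5.627 mm.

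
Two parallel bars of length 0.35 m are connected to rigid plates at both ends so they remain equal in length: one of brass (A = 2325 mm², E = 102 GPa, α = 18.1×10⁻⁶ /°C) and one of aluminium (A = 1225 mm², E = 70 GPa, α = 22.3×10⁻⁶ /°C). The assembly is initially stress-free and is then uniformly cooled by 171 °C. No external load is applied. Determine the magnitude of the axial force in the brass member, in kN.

P ≈ 45.2 kN (compressive in the brass)

Both members must finish at the same length. With the larger α, the aluminium tends to over-contract; the plates restrain it, putting the aluminium in tension and the brass in compression. With no external load the two internal forces are equal and opposite, magnitude P.
Compatibility of the two members (thermal + elastic change equal): (α₁ − α₂)ΔT = P·[1/(A₁E₁) + 1/(A₂E₂)].
|α₁ − α₂|·ΔT = 4.2×10⁻⁶ × 171 = 0.0007182.
1/(A₁E₁) + 1/(A₂E₂) = 1/(2325×102×10³) + 1/(1225×70×10³) = 1.588×10⁻⁸ N⁻¹.
P = 0.0007182 / 1.588×10⁻⁸ = 45230 N = 45.23 kN.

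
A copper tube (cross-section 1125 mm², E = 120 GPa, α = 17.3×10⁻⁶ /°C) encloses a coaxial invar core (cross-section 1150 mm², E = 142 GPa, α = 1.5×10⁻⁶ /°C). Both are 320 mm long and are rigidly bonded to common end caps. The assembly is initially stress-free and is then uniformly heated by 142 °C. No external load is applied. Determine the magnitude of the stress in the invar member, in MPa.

The copper has the larger α, so on heating it would change length more than the invar if both were free. The rigid plates force a common final length, so the copper is put into compression and the invar into tension, with equal and opposite forces P (no external load).
Setting the final lengths equal and cancelling L: (α₁ − α₂)ΔT = P/(A₁E₁) + P/(A₂E₂).
|α₁ − α₂|·ΔT = 15.8×10⁻⁶ × 142 = 0.002244.
1/(A₁E₁) + 1/(A₂E₂) = 1/(1125×120×10³) + 1/(1150×142×10³) = 1.353×10⁻⁸ N⁻¹.
P = 0.002244 / 1.353×10⁻⁸ = 165800 N = 165.8 kN.
σ_{invar} = P/A₂ = 165800/1150 = 144.2 MPa, tensile.

σ ≈ 144 MPa (tensile)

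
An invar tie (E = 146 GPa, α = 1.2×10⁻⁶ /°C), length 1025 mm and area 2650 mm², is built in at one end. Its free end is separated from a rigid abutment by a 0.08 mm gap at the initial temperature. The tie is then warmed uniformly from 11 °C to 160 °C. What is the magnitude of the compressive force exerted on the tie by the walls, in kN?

P ≈ 39 kN

If the wall were absent the tie would grow by αΔT L = 1.2×10⁻⁶ × 149 × 1025 = 0.1833 mm.
This exceeds the 0.08 mm gap, so the wall pushes back. The portion of expansion that must be recovered elastically is δ_free − gap = 0.1833 − 0.08 = 0.1033 mm.
That suppressed elongation corresponds to σ = E·Δ/L = 146×10³ × 0.1033/1025 = 14.71 MPa.
Force on the wall = σA = 14.71 × 2650 mm² = 38.98 kN.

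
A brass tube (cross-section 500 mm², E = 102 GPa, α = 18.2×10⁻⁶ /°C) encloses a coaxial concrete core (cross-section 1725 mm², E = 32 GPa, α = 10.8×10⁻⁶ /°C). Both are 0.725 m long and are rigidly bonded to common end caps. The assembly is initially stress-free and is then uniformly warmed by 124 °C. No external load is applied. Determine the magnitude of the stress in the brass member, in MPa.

σ ≈ 48.6 MPa (compressive)

Both members must finish at the same length. With the larger α, the brass tends to over-expand; the plates restrain it, putting the brass in compression and the concrete in tension. With no external load the two internal forces are equal and opposite, magnitude P.
Setting the final lengths equal and cancelling L: (α₁ − α₂)ΔT = P/(A₁E₁) + P/(A₂E₂).
|α₁ − α₂|·ΔT = 7.4×10⁻⁶ × 124 = 0.0009176.
1/(A₁E₁) + 1/(A₂E₂) = 1/(500×102×10³) + 1/(1725×32×10³) = 3.772×10⁻⁸ N⁻¹.
P = 0.0009176 / 3.772×10⁻⁸ = 24320 N = 24.32 kN.
σ_{brass} = P/A₁ = 24320/500 = 48.65 MPa, compressive.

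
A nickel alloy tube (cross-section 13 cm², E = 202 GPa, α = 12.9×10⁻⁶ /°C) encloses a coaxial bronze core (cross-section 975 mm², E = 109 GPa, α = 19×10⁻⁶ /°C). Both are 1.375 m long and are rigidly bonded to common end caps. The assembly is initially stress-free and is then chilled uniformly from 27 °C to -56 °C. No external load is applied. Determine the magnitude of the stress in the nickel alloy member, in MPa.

σ ≈ 29.5 MPa (compressive)

Equilibrium of a rigid end plate with no external load gives equal and opposite internal forces ±P in the two members. Since α_{bronze} > α_{nickel alloy}, cooling drives the bronze into tension and the nickel alloy into compression.
Setting the final lengths equal and cancelling L: (α₁ − α₂)ΔT = P/(A₁E₁) + P/(A₂E₂).
|α₁ − α₂|·ΔT = 6.1×10⁻⁶ × 83 = 0.0005063.
1/(A₁E₁) + 1/(A₂E₂) = 1/(1300×202×10³) + 1/(975×109×10³) = 1.322×10⁻⁸ N⁻¹.
So P = 0.0005063 / 1.322×10⁻⁸ = 38.3 kN.
σ_{nickel alloy} = P/A₁ = 38300/1300 = 29.47 MPa, compressive.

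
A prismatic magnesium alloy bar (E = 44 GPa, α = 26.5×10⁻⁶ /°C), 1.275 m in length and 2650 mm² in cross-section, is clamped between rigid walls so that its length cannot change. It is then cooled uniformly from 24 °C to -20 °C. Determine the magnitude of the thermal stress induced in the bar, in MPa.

With length fixed, the mechanical strain must cancel the thermal strain αΔT = 26.5×10⁻⁶ × 44 = 1166×10⁻⁶.
The stress required to suppress this strain is σ = Eε = 44×10³ × 1166×10⁻⁶ = 51.3 MPa, tensile since the bar is trying to contract.

σ ≈ 51.3 MPa (tensile)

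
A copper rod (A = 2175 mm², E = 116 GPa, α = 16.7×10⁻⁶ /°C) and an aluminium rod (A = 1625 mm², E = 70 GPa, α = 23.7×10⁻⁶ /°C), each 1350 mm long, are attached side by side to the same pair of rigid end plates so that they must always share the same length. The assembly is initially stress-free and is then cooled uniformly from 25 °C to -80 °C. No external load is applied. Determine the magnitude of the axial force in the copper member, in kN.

The aluminium has the larger α, so on cooling it would change length more than the copper if both were free. The rigid plates force a common final length, so the aluminium is put into tension and the copper into compression, with equal and opposite forces P (no external load).
Equating the net (thermal + elastic) strains gives |α₁ − α₂|·ΔT = P·[1/(A₁E₁) + 1/(A₂E₂)].
|α₁ − α₂|·ΔT = 7×10⁻⁶ × 105 = 0.000735.
1/(A₁E₁) + 1/(A₂E₂) = 1/(2175×116×10³) + 1/(1625×70×10³) = 1.275×10⁻⁸ N⁻¹.
So P = 0.000735 / 1.275×10⁻⁸ = 57.63 kN.

P ≈ 57.6 kN (compressive in the copper)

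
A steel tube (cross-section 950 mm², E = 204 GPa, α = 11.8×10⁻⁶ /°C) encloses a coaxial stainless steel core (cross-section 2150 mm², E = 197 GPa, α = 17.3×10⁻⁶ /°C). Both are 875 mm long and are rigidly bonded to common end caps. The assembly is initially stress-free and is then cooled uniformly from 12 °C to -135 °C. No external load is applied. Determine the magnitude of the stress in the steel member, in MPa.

Both members must finish at the same length. With the larger α, the stainless steel tends to over-contract; the plates restrain it, putting the stainless steel in tension and the steel in compression. With no external load the two internal forces are equal and opposite, magnitude P.
Setting the final lengths equal and cancelling L: (α₁ − α₂)ΔT = P/(A₁E₁) + P/(A₂E₂).
|α₁ − α₂|·ΔT = 5.5×10⁻⁶ × 147 = 0.0008085.
1/(A₁E₁) + 1/(A₂E₂) = 1/(950×204×10³) + 1/(2150×197×10³) = 7.521×10⁻⁹ N⁻¹.
So P = 0.0008085 / 7.521×10⁻⁹ = 107.5 kN.
σ_{steel} = P/A₁ = 107500/950 = 113.2 MPa, compressive.

σ ≈ 113 MPa (compressive)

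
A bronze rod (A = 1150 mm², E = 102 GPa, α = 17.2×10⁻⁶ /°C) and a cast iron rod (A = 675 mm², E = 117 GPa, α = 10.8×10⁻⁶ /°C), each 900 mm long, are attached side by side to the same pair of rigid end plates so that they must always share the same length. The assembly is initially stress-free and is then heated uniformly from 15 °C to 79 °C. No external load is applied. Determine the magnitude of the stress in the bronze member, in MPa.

The bronze has the larger α, so on heating it would change length more than the cast iron if both were free. The rigid plates force a common final length, so the bronze is put into compression and the cast iron into tension, with equal and opposite forces P (no external load).
Setting the final lengths equal and cancelling L: (α₁ − α₂)ΔT = P/(A₁E₁) + P/(A₂E₂).
|α₁ − α₂|·ΔT = 6.4×10⁻⁶ × 64 = 0.0004096.
1/(A₁E₁) + 1/(A₂E₂) = 1/(1150×102×10³) + 1/(675×117×10³) = 2.119×10⁻⁸ N⁻¹.
P = 0.0004096 / 2.119×10⁻⁸ = 19330 N = 19.33 kN.
σ_{bronze} = P/A₁ = 19330/1150 = 16.81 MPa, compressive.

σ ≈ 16.8 MPa (compressive)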